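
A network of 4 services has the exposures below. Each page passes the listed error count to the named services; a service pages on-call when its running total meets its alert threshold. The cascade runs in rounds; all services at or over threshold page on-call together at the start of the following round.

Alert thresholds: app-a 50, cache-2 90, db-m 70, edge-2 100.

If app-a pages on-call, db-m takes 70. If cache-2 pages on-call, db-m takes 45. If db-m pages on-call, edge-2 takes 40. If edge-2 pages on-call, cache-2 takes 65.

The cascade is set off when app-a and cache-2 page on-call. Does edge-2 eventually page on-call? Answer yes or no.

Round 1 — app-a, cache-2 page on-call (initial).
  db-m: +70+45 → 115 ≥ 70
Round 2 — db-m pages on-call.
  edge-2: +40 → 40 < 100
No further pages.

no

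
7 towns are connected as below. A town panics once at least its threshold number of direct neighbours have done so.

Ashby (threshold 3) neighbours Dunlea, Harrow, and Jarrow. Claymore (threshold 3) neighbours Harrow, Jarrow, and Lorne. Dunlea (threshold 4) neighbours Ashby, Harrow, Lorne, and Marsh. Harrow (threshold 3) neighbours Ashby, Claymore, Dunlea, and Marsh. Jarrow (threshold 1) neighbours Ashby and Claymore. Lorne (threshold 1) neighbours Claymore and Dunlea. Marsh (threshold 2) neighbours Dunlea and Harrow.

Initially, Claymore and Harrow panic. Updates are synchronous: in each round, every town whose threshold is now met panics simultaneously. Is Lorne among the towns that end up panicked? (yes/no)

Round 1 — Claymore, Harrow panic (initial).
Round 2 — checking thresholds:
  Ashby: 1 of 3 neighbours < 3, holds.
  Dunlea: 1 of 4 neighbours < 4, holds.
  Jarrow: 1 of 2 neighbours ≥ 1, panics.
  Lorne: 1 of 2 neighbours ≥ 1, panics.
  Marsh: 1 of 2 neighbours < 2, holds.
Round 3 — no new panics; cascade stops.

yes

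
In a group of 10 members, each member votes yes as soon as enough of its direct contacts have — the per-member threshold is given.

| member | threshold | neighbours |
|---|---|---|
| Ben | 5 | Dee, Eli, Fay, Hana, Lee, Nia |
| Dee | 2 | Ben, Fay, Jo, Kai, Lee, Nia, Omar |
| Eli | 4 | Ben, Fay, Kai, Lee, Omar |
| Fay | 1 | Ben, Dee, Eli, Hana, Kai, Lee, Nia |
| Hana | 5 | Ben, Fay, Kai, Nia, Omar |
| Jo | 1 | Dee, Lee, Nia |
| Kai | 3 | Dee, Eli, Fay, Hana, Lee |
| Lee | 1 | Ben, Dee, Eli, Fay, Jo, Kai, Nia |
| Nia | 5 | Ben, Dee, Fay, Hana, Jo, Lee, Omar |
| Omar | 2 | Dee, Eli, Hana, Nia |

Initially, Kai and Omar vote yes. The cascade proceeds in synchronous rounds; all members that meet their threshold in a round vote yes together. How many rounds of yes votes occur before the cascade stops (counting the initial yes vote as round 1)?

Round 1 — Kai, Omar vote yes (initial).
Round 2 — checking thresholds:
  Dee: 2 of 7 neighbours ≥ 2, votes yes.
  Eli: 2 of 5 neighbours < 4, below threshold.
  Fay: 1 of 7 neighbours ≥ 1, votes yes.
  Hana: 2 of 5 neighbours < 5, below threshold.
  Lee: 1 of 7 neighbours ≥ 1, votes yes.
  Nia: 1 of 7 neighbours < 5, below threshold.
Round 3 — checking thresholds:
  Ben: 3 of 6 neighbours < 5, below threshold.
  Eli: 4 of 5 neighbours ≥ 4, votes yes.
  Hana: 3 of 5 neighbours < 5, below threshold.
  Jo: 2 of 3 neighbours ≥ 1, votes yes.
  Nia: 4 of 7 neighbours < 5, below threshold.
Round 4 — checking thresholds:
  Ben: 4 of 6 neighbours < 5, below threshold.
  Hana: 3 of 5 neighbours < 5, below threshold.
  Nia: 5 of 7 neighbours ≥ 5, votes yes.
Round 5 — checking thresholds:
  Ben: 5 of 6 neighbours ≥ 5, votes yes.
  Hana: 4 of 5 neighbours < 5, below threshold.
Round 6 — checking thresholds:
  Hana: 5 of 5 neighbours ≥ 5, votes yes.
Round 7 — no new yes votes; cascade stops.

6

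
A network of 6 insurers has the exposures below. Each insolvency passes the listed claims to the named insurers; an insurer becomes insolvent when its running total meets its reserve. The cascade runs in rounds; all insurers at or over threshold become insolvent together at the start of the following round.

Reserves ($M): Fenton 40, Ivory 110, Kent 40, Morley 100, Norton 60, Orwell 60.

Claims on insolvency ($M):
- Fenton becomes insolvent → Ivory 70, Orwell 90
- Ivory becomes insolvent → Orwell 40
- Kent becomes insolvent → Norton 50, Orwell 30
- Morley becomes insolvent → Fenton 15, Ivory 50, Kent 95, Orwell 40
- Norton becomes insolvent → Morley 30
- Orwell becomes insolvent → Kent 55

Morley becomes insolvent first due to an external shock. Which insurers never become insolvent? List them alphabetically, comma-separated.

Round 1 — Morley becomes insolvent (initial).
  Fenton: +15 → 15 < 40
  Ivory: +50 → 50 < 110
  Kent: +95 → 95 ≥ 40
  Orwell: +40 → 40 < 60
Round 2 — Kent becomes insolvent.
  Norton: +50 → 50 < 60
  Orwell: +30 → 70 ≥ 60
Round 3 — Orwell becomes insolvent.
No further insolvencies.

Fenton, Ivory, Norton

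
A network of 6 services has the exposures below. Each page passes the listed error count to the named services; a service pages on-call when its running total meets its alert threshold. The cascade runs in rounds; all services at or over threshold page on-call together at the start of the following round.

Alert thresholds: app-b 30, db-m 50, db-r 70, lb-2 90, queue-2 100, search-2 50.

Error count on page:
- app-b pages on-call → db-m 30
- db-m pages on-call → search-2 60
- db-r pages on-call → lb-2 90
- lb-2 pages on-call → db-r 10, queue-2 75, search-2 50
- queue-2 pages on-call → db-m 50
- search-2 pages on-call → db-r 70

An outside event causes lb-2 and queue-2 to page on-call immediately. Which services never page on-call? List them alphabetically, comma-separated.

app-b

Round 1 — lb-2, queue-2 page on-call (initial).
  db-m: +50 → 50 ≥ 50
  db-r: +10 → 10 < 70
  search-2: +50 → 50 ≥ 50
Round 2 — db-m, search-2 page on-call.
  db-r: +70 → 80 ≥ 70
Round 3 — db-r pages on-call.
No further pages.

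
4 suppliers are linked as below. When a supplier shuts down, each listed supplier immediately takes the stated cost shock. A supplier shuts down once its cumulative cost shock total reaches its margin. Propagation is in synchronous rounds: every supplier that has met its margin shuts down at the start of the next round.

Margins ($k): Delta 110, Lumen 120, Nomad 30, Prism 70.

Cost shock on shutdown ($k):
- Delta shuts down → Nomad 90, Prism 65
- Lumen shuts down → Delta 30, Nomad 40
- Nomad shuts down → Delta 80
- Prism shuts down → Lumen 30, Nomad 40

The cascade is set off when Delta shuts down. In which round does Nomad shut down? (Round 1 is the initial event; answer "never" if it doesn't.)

Round 1 — Delta shuts down (initial).
  Nomad: +90 → 90 ≥ 30
  Prism: +65 → 65 < 70
Round 2 — Nomad shuts down.
No further shutdowns.

2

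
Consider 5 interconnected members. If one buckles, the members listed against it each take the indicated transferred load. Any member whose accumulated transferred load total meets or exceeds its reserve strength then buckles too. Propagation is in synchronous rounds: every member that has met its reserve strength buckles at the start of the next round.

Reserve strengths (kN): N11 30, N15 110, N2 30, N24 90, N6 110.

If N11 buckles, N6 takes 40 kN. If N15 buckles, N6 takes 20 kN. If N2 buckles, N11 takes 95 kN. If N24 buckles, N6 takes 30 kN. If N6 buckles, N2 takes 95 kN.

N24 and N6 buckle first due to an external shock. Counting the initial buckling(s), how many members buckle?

Round 1 — N24, N6 buckle (initial).
  N2: +95 → 95 ≥ 30
Round 2 — N2 buckles.
  N11: +95 → 95 ≥ 30
Round 3 — N11 buckles.
No further bucklings.

4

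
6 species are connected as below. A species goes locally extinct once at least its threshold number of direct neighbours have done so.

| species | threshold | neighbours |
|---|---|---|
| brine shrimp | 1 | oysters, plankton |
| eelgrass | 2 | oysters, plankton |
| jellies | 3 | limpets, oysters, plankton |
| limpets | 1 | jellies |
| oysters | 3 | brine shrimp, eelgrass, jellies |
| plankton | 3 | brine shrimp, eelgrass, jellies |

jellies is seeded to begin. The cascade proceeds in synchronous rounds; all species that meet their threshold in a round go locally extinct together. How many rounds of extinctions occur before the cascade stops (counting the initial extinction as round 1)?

Round 1 — jellies goes locally extinct (initial).
Round 2 — checking thresholds:
  limpets: 1 of 1 neighbours ≥ 1, goes locally extinct.
  oysters: 1 of 3 neighbours < 3, below threshold.
  plankton: 1 of 3 neighbours < 3, below threshold.
Round 3 — no new extinctions; cascade stops.

2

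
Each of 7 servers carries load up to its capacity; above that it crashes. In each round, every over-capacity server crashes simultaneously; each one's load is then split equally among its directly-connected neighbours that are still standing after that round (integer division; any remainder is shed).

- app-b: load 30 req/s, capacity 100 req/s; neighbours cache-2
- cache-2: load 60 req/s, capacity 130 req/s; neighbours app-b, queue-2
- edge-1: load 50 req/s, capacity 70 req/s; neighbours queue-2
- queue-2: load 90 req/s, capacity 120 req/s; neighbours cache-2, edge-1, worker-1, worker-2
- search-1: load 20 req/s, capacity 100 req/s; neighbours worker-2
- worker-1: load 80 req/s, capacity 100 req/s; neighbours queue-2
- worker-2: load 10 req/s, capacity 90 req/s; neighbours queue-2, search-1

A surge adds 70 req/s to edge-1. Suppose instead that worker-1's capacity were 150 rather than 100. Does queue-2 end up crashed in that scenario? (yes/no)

With worker-1's capacity at 150:
Round 1 — edge-1 at 120 > 70. edge-1 crashes.
  edge-1 sheds 120 req/s to queue-2: 120 each.
    queue-2: 90+120 = 210 > 120
Round 2 — queue-2 crashes.
  queue-2 sheds 210 req/s to cache-2, worker-1, worker-2: 70 each.
    cache-2: 60+70 = 130 ≤ 130
    worker-1: 80+70 = 150 ≤ 150
    worker-2: 10+70 = 80 ≤ 90
No further crashes.

yes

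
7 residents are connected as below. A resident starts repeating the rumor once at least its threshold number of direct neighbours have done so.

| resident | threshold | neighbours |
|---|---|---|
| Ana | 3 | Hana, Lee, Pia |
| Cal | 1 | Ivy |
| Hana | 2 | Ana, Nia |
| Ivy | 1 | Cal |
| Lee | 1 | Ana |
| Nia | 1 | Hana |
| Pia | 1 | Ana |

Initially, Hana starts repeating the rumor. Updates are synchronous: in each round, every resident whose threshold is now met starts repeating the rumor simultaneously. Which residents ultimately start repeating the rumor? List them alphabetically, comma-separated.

Hana, Nia

Round 1 — Hana starts repeating the rumor (initial).
Round 2 — checking thresholds:
  Ana: 1 of 3 neighbours < 3, below threshold.
  Nia: 1 of 1 neighbours ≥ 1, starts repeating the rumor.
Round 3 — no new spreads; cascade stops.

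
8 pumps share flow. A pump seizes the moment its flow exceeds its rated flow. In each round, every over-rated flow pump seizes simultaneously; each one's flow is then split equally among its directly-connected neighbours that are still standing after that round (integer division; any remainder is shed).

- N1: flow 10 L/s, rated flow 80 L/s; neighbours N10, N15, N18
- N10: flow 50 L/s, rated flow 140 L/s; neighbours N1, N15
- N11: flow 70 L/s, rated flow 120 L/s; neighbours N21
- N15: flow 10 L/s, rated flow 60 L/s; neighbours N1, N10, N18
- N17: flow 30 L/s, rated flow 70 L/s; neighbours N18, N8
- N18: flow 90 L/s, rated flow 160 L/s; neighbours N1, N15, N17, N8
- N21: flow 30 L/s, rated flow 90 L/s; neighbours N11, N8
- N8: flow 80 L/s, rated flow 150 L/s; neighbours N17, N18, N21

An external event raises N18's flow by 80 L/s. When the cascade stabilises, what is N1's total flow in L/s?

52

Round 1 — N18 at 170 > 160. N18 seizes.
  N18 sheds 170 L/s to N1, N15, N17, N8: 42 each (2 lost).
    N1: 10+42 = 52 ≤ 80
    N15: 10+42 = 52 ≤ 60
    N17: 30+42 = 72 > 70
    N8: 80+42 = 122 ≤ 150
Round 2 — N17 seizes.
  N17 sheds 72 L/s to N8: 72 each.
    N8: 122+72 = 194 > 150
Round 3 — N8 seizes.
  N8 sheds 194 L/s to N21: 194 each.
    N21: 30+194 = 224 > 90
Round 4 — N21 seizes.
  N21 sheds 224 L/s to N11: 224 each.
    N11: 70+224 = 294 > 120
Round 5 — N11 seizes.
  N11 sheds 294 L/s: no online neighbours, lost.
No further seizures.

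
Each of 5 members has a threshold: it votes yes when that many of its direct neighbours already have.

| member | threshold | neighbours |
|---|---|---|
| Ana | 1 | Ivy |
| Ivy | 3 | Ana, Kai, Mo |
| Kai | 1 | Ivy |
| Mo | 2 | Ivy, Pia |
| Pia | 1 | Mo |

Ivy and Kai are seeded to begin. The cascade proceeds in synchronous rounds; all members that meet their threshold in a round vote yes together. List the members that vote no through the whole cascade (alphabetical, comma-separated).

Mo, Pia

Round 1 — Ivy, Kai vote yes (initial).
Round 2 — checking thresholds:
  Ana: 1 of 1 neighbours ≥ 1, votes yes.
  Mo: 1 of 2 neighbours < 2, not yet.
Round 3 — no new yes votes; cascade stops.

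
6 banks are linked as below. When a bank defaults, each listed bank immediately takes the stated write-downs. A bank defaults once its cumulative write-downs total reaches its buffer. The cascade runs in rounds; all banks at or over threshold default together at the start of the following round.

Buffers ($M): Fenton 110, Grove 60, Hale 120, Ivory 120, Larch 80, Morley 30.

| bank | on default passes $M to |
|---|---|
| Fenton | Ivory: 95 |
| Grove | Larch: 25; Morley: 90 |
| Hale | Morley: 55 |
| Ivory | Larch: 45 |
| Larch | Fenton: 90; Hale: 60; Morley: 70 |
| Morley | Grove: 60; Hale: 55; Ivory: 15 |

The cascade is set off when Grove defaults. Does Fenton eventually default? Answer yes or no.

Round 1 — Grove defaults (initial).
  Larch: +25 → 25 < 80
  Morley: +90 → 90 ≥ 30
Round 2 — Morley defaults.
  Hale: +55 → 55 < 120
  Ivory: +15 → 15 < 120
No further defaults.

no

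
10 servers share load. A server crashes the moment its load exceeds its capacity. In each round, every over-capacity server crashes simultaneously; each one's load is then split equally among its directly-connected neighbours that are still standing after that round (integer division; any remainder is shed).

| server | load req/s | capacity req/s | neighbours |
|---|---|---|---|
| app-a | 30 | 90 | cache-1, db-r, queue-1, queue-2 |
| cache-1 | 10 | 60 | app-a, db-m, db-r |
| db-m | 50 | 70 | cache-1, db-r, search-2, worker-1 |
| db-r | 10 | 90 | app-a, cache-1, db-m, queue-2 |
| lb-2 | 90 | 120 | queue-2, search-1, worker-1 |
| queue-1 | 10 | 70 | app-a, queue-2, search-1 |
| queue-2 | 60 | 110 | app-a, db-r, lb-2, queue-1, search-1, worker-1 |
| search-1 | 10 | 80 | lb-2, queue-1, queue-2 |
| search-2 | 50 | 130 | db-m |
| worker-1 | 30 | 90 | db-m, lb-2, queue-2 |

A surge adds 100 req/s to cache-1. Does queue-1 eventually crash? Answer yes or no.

no

Round 1 — cache-1 at 110 > 60. cache-1 crashes.
  cache-1 sheds 110 req/s to app-a, db-m, db-r: 36 each (2 lost).
    app-a: 30+36 = 66 ≤ 90
    db-m: 50+36 = 86 > 70
    db-r: 10+36 = 46 ≤ 90
Round 2 — db-m crashes.
  db-m sheds 86 req/s to db-r, search-2, worker-1: 28 each (2 lost).
    db-r: 46+28 = 74 ≤ 90
    search-2: 50+28 = 78 ≤ 130
    worker-1: 30+28 = 58 ≤ 90
No further crashes.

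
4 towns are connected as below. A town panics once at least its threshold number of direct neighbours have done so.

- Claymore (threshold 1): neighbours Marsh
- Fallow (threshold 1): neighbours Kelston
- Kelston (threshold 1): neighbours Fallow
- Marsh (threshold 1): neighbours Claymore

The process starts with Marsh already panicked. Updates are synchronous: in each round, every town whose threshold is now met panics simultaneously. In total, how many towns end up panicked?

2

Round 1 — Marsh panics (initial).
Round 2 — checking thresholds:
  Claymore: 1 of 1 neighbours ≥ 1, panics.
Round 3 — no new panics; cascade stops.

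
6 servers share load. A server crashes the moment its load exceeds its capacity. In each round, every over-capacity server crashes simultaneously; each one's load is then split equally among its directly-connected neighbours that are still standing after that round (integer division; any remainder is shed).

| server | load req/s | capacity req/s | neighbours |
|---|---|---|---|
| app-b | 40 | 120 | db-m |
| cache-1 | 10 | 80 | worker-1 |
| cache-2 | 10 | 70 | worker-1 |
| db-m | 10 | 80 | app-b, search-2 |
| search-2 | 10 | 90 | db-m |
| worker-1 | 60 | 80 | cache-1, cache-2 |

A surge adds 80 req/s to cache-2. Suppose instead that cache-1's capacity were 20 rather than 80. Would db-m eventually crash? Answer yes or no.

With cache-1's capacity at 20:
Round 1 — cache-2 at 90 > 70. cache-2 crashes.
  cache-2 sheds 90 req/s to worker-1: 90 each.
    worker-1: 60+90 = 150 > 80
Round 2 — worker-1 crashes.
  worker-1 sheds 150 req/s to cache-1: 150 each.
    cache-1: 10+150 = 160 > 20
Round 3 — cache-1 crashes.
  cache-1 sheds 160 req/s: no online neighbours, lost.
No further crashes.

no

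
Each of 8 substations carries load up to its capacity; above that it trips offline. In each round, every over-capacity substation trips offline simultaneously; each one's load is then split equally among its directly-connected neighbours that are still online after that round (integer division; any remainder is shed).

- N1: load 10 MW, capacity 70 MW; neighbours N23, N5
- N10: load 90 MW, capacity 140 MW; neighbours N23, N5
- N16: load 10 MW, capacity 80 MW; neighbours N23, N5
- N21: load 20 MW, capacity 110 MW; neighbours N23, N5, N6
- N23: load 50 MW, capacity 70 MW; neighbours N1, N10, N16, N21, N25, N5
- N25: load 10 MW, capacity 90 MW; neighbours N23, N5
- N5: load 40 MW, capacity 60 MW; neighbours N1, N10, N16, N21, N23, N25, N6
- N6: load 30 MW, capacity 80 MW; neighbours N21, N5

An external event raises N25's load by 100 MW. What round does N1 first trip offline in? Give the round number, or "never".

Round 1 — N25 at 110 > 90. N25 trips offline.
  N25 sheds 110 MW to N23, N5: 55 each.
    N23: 50+55 = 105 > 70
    N5: 40+55 = 95 > 60
Round 2 — N23, N5 trip offline.
  N23 sheds 105 MW to N1, N10, N16, N21: 26 each (1 lost).
    N1: 10+26 = 36 ≤ 70
    N10: 90+26 = 116 ≤ 140
    N16: 10+26 = 36 ≤ 80
    N21: 20+26 = 46 ≤ 110
  N5 sheds 95 MW to N1, N10, N16, N21, N6: 19 each.
    N1: 36+19 = 55 ≤ 70
    N10: 116+19 = 135 ≤ 140
    N16: 36+19 = 55 ≤ 80
    N21: 46+19 = 65 ≤ 110
    N6: 30+19 = 49 ≤ 80
No further trips.

never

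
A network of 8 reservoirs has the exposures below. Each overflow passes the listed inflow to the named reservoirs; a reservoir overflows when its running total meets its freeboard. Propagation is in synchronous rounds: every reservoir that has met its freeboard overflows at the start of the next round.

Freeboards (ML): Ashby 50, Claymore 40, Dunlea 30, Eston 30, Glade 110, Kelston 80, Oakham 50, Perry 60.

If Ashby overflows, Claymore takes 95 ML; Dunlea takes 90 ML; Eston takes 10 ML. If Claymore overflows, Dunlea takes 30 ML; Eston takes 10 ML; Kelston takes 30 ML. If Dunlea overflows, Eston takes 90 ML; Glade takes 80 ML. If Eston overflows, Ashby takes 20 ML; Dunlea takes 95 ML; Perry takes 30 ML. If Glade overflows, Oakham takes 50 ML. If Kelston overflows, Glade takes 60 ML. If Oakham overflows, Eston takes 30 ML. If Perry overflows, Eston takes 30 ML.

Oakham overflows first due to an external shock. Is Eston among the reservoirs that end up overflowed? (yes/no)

yes

Round 1 — Oakham overflows (initial).
  Eston: +30 → 30 ≥ 30
Round 2 — Eston overflows.
  Ashby: +20 → 20 < 50
  Dunlea: +95 → 95 ≥ 30
  Perry: +30 → 30 < 60
Round 3 — Dunlea overflows.
  Glade: +80 → 80 < 110
No further overflows.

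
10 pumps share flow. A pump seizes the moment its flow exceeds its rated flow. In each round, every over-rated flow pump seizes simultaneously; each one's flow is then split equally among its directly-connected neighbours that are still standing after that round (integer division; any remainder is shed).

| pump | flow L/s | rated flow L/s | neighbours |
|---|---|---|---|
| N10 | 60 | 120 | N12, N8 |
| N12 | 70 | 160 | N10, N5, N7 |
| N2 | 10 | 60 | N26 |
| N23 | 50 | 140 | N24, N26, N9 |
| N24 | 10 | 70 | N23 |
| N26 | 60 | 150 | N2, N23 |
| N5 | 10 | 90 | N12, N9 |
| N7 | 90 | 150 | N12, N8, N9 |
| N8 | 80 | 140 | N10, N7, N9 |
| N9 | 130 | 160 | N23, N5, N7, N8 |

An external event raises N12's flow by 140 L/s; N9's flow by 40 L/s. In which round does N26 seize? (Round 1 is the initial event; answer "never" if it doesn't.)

Round 1 — N12 at 210 > 160; N9 at 170 > 160. N12, N9 seize.
  N12 sheds 210 L/s to N10, N5, N7: 70 each.
    N10: 60+70 = 130 > 120
    N5: 10+70 = 80 ≤ 90
    N7: 90+70 = 160 > 150
  N9 sheds 170 L/s to N23, N5, N7, N8: 42 each (2 lost).
    N23: 50+42 = 92 ≤ 140
    N5: 80+42 = 122 > 90
    N7: 160+42 = 202 > 150
    N8: 80+42 = 122 ≤ 140
Round 2 — N10, N5, N7 seize.
  N10 sheds 130 L/s to N8: 130 each.
    N8: 122+130 = 252 > 140
  N5 sheds 122 L/s: no online neighbours, lost.
  N7 sheds 202 L/s to N8: 202 each.
    N8: 252+202 = 454 > 140
Round 3 — N8 seizes.
  N8 sheds 454 L/s: no online neighbours, lost.
No further seizures.

never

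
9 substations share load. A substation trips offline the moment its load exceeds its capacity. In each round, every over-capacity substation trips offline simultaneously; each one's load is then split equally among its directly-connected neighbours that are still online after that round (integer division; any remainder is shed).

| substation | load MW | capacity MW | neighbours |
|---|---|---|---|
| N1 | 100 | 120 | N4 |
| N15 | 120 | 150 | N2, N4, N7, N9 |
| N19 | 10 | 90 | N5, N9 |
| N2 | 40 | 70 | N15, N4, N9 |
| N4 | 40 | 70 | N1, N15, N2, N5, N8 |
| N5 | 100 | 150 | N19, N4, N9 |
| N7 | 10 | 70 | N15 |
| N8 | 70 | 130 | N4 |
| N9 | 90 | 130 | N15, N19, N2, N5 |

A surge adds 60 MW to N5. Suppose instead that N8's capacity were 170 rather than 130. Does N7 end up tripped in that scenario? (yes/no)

With N8's capacity at 170:
Round 1 — N5 at 160 > 150. N5 trips offline.
  N5 sheds 160 MW to N19, N4, N9: 53 each (1 lost).
    N19: 10+53 = 63 ≤ 90
    N4: 40+53 = 93 > 70
    N9: 90+53 = 143 > 130
Round 2 — N4, N9 trip offline.
  N4 sheds 93 MW to N1, N15, N2, N8: 23 each (1 lost).
    N1: 100+23 = 123 > 120
    N15: 120+23 = 143 ≤ 150
    N2: 40+23 = 63 ≤ 70
    N8: 70+23 = 93 ≤ 170
  N9 sheds 143 MW to N15, N19, N2: 47 each (2 lost).
    N15: 143+47 = 190 > 150
    N19: 63+47 = 110 > 90
    N2: 63+47 = 110 > 70
Round 3 — N1, N15, N19, N2 trip offline.
  N1 sheds 123 MW: no online neighbours, lost.
  N15 sheds 190 MW to N7: 190 each.
    N7: 10+190 = 200 > 70
  N19 sheds 110 MW: no online neighbours, lost.
  N2 sheds 110 MW: no online neighbours, lost.
Round 4 — N7 trips offline.
  N7 sheds 200 MW: no online neighbours, lost.
No further trips.

yes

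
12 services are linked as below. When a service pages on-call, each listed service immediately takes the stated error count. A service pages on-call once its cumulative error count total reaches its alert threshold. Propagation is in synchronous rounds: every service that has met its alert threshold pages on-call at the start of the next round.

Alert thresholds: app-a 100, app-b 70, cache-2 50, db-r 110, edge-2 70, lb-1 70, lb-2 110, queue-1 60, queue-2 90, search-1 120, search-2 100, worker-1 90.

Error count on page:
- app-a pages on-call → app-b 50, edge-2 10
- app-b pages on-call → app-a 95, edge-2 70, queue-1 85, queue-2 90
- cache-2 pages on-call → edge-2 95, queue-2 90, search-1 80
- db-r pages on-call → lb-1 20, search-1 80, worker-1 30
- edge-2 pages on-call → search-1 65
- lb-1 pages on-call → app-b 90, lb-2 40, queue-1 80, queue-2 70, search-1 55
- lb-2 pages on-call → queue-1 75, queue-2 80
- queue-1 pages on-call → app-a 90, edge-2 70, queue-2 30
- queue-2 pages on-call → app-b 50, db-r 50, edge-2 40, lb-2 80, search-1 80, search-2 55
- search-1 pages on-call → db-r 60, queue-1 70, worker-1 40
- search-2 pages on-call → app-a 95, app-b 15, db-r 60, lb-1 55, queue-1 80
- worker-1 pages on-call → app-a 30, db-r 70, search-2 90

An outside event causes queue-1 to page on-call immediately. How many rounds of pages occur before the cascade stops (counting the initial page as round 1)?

Round 1 — queue-1 pages on-call (initial).
  app-a: +90 → 90 < 100
  edge-2: +70 → 70 ≥ 70
  queue-2: +30 → 30 < 90
Round 2 — edge-2 pages on-call.
  search-1: +65 → 65 < 120
No further pages.

2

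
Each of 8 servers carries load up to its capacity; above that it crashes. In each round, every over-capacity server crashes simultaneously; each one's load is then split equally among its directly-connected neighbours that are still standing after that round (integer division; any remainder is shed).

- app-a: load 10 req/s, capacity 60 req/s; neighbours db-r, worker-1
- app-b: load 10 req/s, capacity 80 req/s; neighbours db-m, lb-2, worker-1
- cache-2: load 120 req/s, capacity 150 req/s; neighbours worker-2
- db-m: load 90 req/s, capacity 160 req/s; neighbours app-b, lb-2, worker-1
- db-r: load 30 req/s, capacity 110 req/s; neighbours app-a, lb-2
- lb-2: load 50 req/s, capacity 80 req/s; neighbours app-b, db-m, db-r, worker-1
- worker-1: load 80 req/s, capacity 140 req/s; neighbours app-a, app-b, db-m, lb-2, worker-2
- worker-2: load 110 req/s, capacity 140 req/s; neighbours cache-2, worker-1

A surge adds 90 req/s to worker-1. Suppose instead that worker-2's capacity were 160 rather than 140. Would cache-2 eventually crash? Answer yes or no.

no

With worker-2's capacity at 160:
Round 1 — worker-1 at 170 > 140. worker-1 crashes.
  worker-1 sheds 170 req/s to app-a, app-b, db-m, lb-2, worker-2: 34 each.
    app-a: 10+34 = 44 ≤ 60
    app-b: 10+34 = 44 ≤ 80
    db-m: 90+34 = 124 ≤ 160
    lb-2: 50+34 = 84 > 80
    worker-2: 110+34 = 144 ≤ 160
Round 2 — lb-2 crashes.
  lb-2 sheds 84 req/s to app-b, db-m, db-r: 28 each.
    app-b: 44+28 = 72 ≤ 80
    db-m: 124+28 = 152 ≤ 160
    db-r: 30+28 = 58 ≤ 110
No further crashes.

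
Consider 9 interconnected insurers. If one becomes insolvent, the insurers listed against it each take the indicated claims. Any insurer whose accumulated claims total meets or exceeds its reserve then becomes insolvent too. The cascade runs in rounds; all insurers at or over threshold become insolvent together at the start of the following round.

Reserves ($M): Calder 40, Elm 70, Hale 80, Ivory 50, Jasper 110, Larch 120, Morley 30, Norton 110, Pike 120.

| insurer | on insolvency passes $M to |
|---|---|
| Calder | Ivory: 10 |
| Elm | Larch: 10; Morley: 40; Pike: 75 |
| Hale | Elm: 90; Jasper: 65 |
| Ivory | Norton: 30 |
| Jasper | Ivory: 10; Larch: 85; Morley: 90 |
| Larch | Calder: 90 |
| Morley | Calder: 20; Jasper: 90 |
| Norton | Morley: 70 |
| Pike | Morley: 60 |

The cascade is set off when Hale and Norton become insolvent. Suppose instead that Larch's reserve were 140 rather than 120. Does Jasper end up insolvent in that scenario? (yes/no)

With Larch's reserve at 140:
Round 1 — Hale, Norton become insolvent (initial).
  Elm: +90 → 90 ≥ 70
  Jasper: +65 → 65 < 110
  Morley: +70 → 70 ≥ 30
Round 2 — Elm, Morley become insolvent.
  Calder: +20 → 20 < 40
  Jasper: +90 → 155 ≥ 110
  Larch: +10 → 10 < 140
  Pike: +75 → 75 < 120
Round 3 — Jasper becomes insolvent.
  Ivory: +10 → 10 < 50
  Larch: +85 → 95 < 140
No further insolvencies.

yes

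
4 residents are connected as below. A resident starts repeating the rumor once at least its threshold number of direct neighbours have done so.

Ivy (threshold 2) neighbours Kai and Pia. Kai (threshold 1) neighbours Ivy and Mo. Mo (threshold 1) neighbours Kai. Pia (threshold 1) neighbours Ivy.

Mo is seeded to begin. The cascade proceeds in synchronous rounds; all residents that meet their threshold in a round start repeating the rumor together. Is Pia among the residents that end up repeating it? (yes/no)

no

Round 1 — Mo starts repeating the rumor (initial).
Round 2 — checking thresholds:
  Kai: 1 of 2 neighbours ≥ 1, starts repeating the rumor.
Round 3 — no new spreads; cascade stops.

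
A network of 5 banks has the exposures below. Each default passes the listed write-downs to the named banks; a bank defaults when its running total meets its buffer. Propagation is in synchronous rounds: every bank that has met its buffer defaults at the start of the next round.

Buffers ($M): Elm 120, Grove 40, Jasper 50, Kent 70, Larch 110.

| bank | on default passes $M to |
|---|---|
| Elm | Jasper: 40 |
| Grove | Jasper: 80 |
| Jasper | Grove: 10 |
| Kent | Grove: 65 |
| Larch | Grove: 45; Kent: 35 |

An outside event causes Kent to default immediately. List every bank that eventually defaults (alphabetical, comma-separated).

Round 1 — Kent defaults (initial).
  Grove: +65 → 65 ≥ 40
Round 2 — Grove defaults.
  Jasper: +80 → 80 ≥ 50
Round 3 — Jasper defaults.
No further defaults.

Grove, Jasper, Kent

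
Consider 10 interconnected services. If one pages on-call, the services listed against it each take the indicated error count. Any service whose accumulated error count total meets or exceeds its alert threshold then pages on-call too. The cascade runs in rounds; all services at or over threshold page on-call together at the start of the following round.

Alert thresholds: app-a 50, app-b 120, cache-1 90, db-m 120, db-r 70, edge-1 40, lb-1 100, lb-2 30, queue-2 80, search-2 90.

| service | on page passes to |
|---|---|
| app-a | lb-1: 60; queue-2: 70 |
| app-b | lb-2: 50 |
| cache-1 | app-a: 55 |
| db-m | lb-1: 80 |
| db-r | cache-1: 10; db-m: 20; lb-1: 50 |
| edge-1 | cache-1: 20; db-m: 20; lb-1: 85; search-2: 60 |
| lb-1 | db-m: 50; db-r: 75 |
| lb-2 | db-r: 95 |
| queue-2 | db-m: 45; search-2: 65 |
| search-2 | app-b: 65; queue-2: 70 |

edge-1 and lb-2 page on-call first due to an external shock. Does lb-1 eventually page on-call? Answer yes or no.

Round 1 — edge-1, lb-2 page on-call (initial).
  cache-1: +20 → 20 < 90
  db-m: +20 → 20 < 120
  db-r: +95 → 95 ≥ 70
  lb-1: +85 → 85 < 100
  search-2: +60 → 60 < 90
Round 2 — db-r pages on-call.
  cache-1: +10 → 30 < 90
  db-m: +20 → 40 < 120
  lb-1: +50 → 135 ≥ 100
Round 3 — lb-1 pages on-call.
  db-m: +50 → 90 < 120
No further pages.

yes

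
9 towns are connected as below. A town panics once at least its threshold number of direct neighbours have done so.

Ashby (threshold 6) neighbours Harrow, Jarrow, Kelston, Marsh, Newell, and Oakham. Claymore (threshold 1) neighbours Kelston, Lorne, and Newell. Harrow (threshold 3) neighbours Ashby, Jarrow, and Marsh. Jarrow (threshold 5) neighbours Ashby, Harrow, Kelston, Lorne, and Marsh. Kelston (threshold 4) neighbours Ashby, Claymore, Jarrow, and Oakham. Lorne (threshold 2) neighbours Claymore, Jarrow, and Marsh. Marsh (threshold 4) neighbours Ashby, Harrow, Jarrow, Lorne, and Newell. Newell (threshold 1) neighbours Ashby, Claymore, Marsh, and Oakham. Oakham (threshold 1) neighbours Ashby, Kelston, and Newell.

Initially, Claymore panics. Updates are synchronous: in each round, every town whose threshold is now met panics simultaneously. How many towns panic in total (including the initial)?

Round 1 — Claymore panics (initial).
Round 2 — checking thresholds:
  Kelston: 1 of 4 neighbours < 4, holds.
  Lorne: 1 of 3 neighbours < 2, holds.
  Newell: 1 of 4 neighbours ≥ 1, panics.
Round 3 — checking thresholds:
  Ashby: 1 of 6 neighbours < 6, holds.
  Kelston: 1 of 4 neighbours < 4, holds.
  Lorne: 1 of 3 neighbours < 2, holds.
  Marsh: 1 of 5 neighbours < 4, holds.
  Oakham: 1 of 3 neighbours ≥ 1, panics.
Round 4 — no new panics; cascade stops.

3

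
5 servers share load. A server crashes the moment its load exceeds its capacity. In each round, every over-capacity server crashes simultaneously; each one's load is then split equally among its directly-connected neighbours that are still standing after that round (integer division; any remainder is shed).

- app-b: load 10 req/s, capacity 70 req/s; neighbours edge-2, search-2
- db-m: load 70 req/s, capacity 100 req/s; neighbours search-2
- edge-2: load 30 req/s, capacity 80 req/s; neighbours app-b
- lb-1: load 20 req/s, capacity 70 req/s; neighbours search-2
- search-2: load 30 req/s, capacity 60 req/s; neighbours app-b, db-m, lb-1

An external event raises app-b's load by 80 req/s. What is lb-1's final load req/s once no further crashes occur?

Round 1 — app-b at 90 > 70. app-b crashes.
  app-b sheds 90 req/s to edge-2, search-2: 45 each.
    edge-2: 30+45 = 75 ≤ 80
    search-2: 30+45 = 75 > 60
Round 2 — search-2 crashes.
  search-2 sheds 75 req/s to db-m, lb-1: 37 each (1 lost).
    db-m: 70+37 = 107 > 100
    lb-1: 20+37 = 57 ≤ 70
Round 3 — db-m crashes.
  db-m sheds 107 req/s: no online neighbours, lost.
No further crashes.

57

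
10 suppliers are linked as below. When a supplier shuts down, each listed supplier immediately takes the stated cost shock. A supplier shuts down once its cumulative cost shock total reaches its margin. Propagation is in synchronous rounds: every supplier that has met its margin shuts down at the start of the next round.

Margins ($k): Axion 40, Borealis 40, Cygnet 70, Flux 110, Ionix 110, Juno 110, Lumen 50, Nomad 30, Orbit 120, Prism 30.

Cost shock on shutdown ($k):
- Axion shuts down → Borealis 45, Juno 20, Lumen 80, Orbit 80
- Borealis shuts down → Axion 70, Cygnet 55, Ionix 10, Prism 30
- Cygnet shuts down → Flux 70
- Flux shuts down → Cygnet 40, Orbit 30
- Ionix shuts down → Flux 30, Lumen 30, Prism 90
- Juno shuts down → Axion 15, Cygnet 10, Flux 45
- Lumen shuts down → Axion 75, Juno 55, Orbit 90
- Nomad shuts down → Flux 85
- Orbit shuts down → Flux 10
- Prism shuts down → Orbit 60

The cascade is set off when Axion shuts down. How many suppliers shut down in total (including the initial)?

Round 1 — Axion shuts down (initial).
  Borealis: +45 → 45 ≥ 40
  Juno: +20 → 20 < 110
  Lumen: +80 → 80 ≥ 50
  Orbit: +80 → 80 < 120
Round 2 — Borealis, Lumen shut down.
  Cygnet: +55 → 55 < 70
  Ionix: +10 → 10 < 110
  Juno: +55 → 75 < 110
  Orbit: +90 → 170 ≥ 120
  Prism: +30 → 30 ≥ 30
Round 3 — Orbit, Prism shut down.
  Flux: +10 → 10 < 110
No further shutdowns.

5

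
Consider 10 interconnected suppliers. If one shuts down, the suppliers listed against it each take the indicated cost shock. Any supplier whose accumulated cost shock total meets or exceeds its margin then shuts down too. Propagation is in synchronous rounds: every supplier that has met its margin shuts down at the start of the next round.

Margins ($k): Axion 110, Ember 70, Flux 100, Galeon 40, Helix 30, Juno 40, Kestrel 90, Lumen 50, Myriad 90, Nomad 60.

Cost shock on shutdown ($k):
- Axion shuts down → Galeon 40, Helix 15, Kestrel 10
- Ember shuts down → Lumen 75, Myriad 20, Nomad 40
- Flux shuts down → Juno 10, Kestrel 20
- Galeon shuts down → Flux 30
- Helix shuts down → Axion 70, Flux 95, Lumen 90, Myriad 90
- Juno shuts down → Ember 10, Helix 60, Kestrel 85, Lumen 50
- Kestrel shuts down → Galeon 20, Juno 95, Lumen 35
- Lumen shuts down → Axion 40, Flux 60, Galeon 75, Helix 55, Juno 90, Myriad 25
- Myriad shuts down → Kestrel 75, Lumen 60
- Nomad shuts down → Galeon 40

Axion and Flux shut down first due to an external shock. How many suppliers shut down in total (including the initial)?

Round 1 — Axion, Flux shut down (initial).
  Galeon: +40 → 40 ≥ 40
  Helix: +15 → 15 < 30
  Juno: +10 → 10 < 40
  Kestrel: +10+20 → 30 < 90
Round 2 — Galeon shuts down.
No further shutdowns.

3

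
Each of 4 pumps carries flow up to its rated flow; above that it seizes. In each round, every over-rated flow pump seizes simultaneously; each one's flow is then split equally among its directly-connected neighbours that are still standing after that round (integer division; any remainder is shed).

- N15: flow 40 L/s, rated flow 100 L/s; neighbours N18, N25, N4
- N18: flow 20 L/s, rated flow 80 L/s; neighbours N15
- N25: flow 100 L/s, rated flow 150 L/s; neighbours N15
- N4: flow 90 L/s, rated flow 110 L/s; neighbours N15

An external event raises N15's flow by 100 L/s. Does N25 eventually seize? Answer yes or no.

Round 1 — N15 at 140 > 100. N15 seizes.
  N15 sheds 140 L/s to N18, N25, N4: 46 each (2 lost).
    N18: 20+46 = 66 ≤ 80
    N25: 100+46 = 146 ≤ 150
    N4: 90+46 = 136 > 110
Round 2 — N4 seizes.
  N4 sheds 136 L/s: no online neighbours, lost.
No further seizures.

no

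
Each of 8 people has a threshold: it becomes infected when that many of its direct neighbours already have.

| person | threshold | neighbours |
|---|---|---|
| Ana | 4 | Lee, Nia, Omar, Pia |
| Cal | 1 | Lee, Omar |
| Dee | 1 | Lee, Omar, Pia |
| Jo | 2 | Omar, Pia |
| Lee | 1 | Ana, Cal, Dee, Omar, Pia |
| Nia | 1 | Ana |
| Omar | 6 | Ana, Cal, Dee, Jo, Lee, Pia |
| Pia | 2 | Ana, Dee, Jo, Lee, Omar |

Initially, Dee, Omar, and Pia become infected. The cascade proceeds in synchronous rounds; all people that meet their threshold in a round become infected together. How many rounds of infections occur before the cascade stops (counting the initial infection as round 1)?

2

Round 1 — Dee, Omar, Pia become infected (initial).
Round 2 — checking thresholds:
  Ana: 2 of 4 neighbours < 4, below threshold.
  Cal: 1 of 2 neighbours ≥ 1, becomes infected.
  Jo: 2 of 2 neighbours ≥ 2, becomes infected.
  Lee: 3 of 5 neighbours ≥ 1, becomes infected.
Round 3 — no new infections; cascade stops.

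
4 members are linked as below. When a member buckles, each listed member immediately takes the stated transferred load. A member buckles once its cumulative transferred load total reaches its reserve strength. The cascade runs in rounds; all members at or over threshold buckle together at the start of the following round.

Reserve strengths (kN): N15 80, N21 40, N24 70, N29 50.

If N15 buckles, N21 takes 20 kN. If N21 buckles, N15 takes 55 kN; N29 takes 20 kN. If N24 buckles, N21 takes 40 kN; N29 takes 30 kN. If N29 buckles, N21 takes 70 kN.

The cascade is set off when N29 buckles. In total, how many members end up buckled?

Round 1 — N29 buckles (initial).
  N21: +70 → 70 ≥ 40
Round 2 — N21 buckles.
  N15: +55 → 55 < 80
No further bucklings.

2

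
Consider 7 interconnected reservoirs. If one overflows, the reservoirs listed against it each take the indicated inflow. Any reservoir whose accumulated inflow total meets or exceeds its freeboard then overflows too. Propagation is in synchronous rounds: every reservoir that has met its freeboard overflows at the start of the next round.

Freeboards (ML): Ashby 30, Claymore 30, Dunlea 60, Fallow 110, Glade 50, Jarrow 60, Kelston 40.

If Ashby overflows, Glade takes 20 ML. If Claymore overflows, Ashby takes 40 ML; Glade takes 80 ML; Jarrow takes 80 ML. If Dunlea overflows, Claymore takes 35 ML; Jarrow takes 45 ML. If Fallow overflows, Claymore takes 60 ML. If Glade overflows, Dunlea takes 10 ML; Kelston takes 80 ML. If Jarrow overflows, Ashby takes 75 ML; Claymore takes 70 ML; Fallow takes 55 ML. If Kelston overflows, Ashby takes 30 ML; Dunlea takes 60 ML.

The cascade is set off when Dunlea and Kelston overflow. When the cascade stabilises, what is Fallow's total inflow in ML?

Round 1 — Dunlea, Kelston overflow (initial).
  Ashby: +30 → 30 ≥ 30
  Claymore: +35 → 35 ≥ 30
  Jarrow: +45 → 45 < 60
Round 2 — Ashby, Claymore overflow.
  Glade: +20+80 → 100 ≥ 50
  Jarrow: +80 → 125 ≥ 60
Round 3 — Glade, Jarrow overflow.
  Fallow: +55 → 55 < 110
No further overflows.

55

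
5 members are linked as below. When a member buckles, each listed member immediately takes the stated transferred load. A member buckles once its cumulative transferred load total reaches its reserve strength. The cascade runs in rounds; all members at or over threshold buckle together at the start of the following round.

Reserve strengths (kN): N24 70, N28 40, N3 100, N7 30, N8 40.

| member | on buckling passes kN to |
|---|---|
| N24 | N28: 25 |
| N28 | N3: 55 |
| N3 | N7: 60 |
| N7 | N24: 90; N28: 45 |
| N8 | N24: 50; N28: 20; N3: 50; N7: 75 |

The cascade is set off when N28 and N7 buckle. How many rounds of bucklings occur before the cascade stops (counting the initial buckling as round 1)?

2

Round 1 — N28, N7 buckle (initial).
  N24: +90 → 90 ≥ 70
  N3: +55 → 55 < 100
Round 2 — N24 buckles.
No further bucklings.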